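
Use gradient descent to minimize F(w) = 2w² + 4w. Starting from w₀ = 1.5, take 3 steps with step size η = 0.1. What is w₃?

-0.46

F′(w) = 4w + 4
Step 1: F′(1.5) = 10; w₁ = 1.5 − 0.1·10 = 0.5
Step 2: F′(0.5) = 6; w₂ = 0.5 − 0.1·6 = -0.1
Step 3: F′(-0.1) = 3.6; w₃ = -0.1 − 0.1·3.6 = -0.46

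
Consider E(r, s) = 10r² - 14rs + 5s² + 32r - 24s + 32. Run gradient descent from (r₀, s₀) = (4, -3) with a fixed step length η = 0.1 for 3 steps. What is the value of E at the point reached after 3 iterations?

∇E = (20r - 14s + 32, -14r + 10s - 24)
Step 1: at (4, -3), ∇E = (154, -110) → (4, -3) − 0.1·(154, -110) = (-11.4, 8)
Step 2: at (-11.4, 8), ∇E = (-308, 215.6) → (-11.4, 8) − 0.1·(-308, 215.6) = (19.4, -13.56)
Step 3: at (19.4, -13.56), ∇E = (609.84, -431.2) → (19.4, -13.56) − 0.1·(609.84, -431.2) = (-41.584, 29.56)
E(-41.584, 29.56) = 36862.25312

36862.25312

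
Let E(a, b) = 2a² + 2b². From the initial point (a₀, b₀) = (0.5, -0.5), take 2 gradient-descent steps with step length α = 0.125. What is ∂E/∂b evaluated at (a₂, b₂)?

-0.5

∇E = (4a, 4b)
(a₁, b₁) = (0.5, -0.5) − 0.125·(2, -2) = (0.25, -0.25)
(a₂, b₂) = (0.25, -0.25) − 0.125·(1, -1) = (0.125, -0.125)
∂E/∂b at (0.125, -0.125) = -0.5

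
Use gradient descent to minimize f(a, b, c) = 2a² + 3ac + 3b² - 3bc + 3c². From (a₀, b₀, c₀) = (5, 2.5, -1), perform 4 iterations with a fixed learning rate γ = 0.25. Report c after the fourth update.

-1.48046875

∇f = (4a + 3c, 6b - 3c, 3a - 3b + 6c)
Step 1: at (5, 2.5, -1), ∇f = (17, 18, 1.5) → (5, 2.5, -1) − 0.25·(17, 18, 1.5) = (0.75, -2, -1.375)
Step 2: at (0.75, -2, -1.375), ∇f = (-1.125, -7.875, 0) → (0.75, -2, -1.375) − 0.25·(-1.125, -7.875, 0) = (1.03125, -0.03125, -1.375)
Step 3: at (1.03125, -0.03125, -1.375), ∇f = (0, 3.9375, -5.0625) → (1.03125, -0.03125, -1.375) − 0.25·(0, 3.9375, -5.0625) = (1.03125, -1.015625, -0.109375)
Step 4: at (1.03125, -1.015625, -0.109375), ∇f = (3.796875, -5.765625, 5.484375) → (1.03125, -1.015625, -0.109375) − 0.25·(3.796875, -5.765625, 5.484375) = (0.08203125, 0.42578125, -1.48046875)
c = -1.48046875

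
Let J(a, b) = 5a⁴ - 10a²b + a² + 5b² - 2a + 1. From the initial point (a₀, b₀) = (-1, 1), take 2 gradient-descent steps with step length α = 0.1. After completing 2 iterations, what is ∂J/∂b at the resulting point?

∇J = (20a³ - 20ab + 2a - 2, -10a² + 10b)
Step 1: at (-1, 1), ∇J = (-4, 0) → (-1, 1) − 0.1·(-4, 0) = (-0.6, 1)
Step 2: at (-0.6, 1), ∇J = (4.48, 6.4) → (-0.6, 1) − 0.1·(4.48, 6.4) = (-1.048, 0.36)
∂J/∂b at (-1.048, 0.36) = -7.38304

-7.38304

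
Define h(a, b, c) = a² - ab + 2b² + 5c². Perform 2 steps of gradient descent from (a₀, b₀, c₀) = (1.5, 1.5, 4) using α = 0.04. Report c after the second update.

∇h = (2a - b, -a + 4b, 10c)
(a₁, b₁, c₁) = (1.5, 1.5, 4) − 0.04·(1.5, 4.5, 40) = (1.44, 1.32, 2.4)
(a₂, b₂, c₂) = (1.44, 1.32, 2.4) − 0.04·(1.56, 3.84, 24) = (1.3776, 1.1664, 1.44)
c = 1.44

1.44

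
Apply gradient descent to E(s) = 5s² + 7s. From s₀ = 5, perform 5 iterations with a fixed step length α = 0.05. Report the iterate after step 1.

E′(s) = 10s + 7
s₁ = 5 − 0.05·57 = 2.15

2.15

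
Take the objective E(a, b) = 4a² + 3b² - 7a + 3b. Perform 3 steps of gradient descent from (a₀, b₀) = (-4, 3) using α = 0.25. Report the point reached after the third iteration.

(5.75, -0.9375)

∇E = (8a - 7, 6b + 3)
Step 1: at (-4, 3), ∇E = (-39, 21) → (-4, 3) − 0.25·(-39, 21) = (5.75, -2.25)
Step 2: at (5.75, -2.25), ∇E = (39, -10.5) → (5.75, -2.25) − 0.25·(39, -10.5) = (-4, 0.375)
Step 3: at (-4, 0.375), ∇E = (-39, 5.25) → (-4, 0.375) − 0.25·(-39, 5.25) = (5.75, -0.9375)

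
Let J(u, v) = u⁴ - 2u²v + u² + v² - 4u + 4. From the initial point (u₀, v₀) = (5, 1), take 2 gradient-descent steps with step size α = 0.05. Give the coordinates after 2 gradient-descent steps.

(1407.5174, 40.309)

∇J = (4u³ - 4uv + 2u - 4, -2u² + 2v)
(u₁, v₁) = (5, 1) − 0.05·(486, -48) = (-19.3, 3.4)
(u₂, v₂) = (-19.3, 3.4) − 0.05·(-28536.348, -738.18) = (1407.5174, 40.309)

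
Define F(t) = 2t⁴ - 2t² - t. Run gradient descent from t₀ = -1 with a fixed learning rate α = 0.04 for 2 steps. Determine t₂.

F′(t) = 8t³ - 4t - 1
t₁ = -1 − 0.04·(-5) = -0.8
t₂ = -0.8 − 0.04·(-1.896) = -0.72416

-0.72416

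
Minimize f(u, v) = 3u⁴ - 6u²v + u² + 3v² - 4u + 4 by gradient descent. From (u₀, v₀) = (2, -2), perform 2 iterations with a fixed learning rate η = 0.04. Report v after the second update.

2.967424

∇f = (12u³ - 12uv + 2u - 4, -6u² + 6v)
(u₁, v₁) = (2, -2) − 0.04·(144, -36) = (-3.76, -0.56)
(u₂, v₂) = (-3.76, -0.56) − 0.04·(-674.675712, -88.1856) = (23.22702848, 2.967424)
v = 2.967424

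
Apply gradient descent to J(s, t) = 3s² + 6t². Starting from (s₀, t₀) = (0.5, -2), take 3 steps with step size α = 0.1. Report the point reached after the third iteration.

(0.032, 0.016)

∇J = (6s, 12t)
Step 1: at (0.5, -2), ∇J = (3, -24) → (0.5, -2) − 0.1·(3, -24) = (0.2, 0.4)
Step 2: at (0.2, 0.4), ∇J = (1.2, 4.8) → (0.2, 0.4) − 0.1·(1.2, 4.8) = (0.08, -0.08)
Step 3: at (0.08, -0.08), ∇J = (0.48, -0.96) → (0.08, -0.08) − 0.1·(0.48, -0.96) = (0.032, 0.016)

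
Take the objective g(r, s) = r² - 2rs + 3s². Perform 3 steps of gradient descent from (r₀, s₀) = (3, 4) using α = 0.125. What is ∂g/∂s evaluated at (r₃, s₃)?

1.25

∇g = (2r - 2s, -2r + 6s)
(r₁, s₁) = (3, 4) − 0.125·(-2, 18) = (3.25, 1.75)
(r₂, s₂) = (3.25, 1.75) − 0.125·(3, 4) = (2.875, 1.25)
(r₃, s₃) = (2.875, 1.25) − 0.125·(3.25, 1.75) = (2.46875, 1.03125)
∂g/∂s at (2.46875, 1.03125) = 1.25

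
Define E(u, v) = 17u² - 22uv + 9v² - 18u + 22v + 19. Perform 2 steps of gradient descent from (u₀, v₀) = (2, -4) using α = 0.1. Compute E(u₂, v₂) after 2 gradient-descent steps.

68042.5136

∇E = (34u - 22v - 18, -22u + 18v + 22)
Step 1: at (2, -4), ∇E = (138, -94) → (2, -4) − 0.1·(138, -94) = (-11.8, 5.4)
Step 2: at (-11.8, 5.4), ∇E = (-538, 378.8) → (-11.8, 5.4) − 0.1·(-538, 378.8) = (42, -32.48)
E(42, -32.48) = 68042.5136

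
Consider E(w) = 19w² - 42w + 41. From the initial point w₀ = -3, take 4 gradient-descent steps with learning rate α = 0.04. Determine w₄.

E′(w) = 38w - 42
w₁ = -3 − 0.04·(-156) = 3.24
w₂ = 3.24 − 0.04·81.12 = -0.0048
w₃ = -0.0048 − 0.04·(-42.1824) = 1.682496
w₄ = 1.682496 − 0.04·21.934848 = 0.80510208

0.80510208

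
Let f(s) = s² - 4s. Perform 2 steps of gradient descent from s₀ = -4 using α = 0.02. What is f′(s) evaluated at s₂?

-11.0592

f′(s) = 2s - 4
s₁ = -4 − 0.02·(-12) = -3.76
s₂ = -3.76 − 0.02·(-11.52) = -3.5296
f′(s) at (-3.5296) = -11.0592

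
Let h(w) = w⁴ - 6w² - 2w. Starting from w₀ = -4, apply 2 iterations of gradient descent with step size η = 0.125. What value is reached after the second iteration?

-5451.6953125

h′(w) = 4w³ - 12w - 2
w₁ = -4 − 0.125·(-210) = 22.25
w₂ = 22.25 − 0.125·43791.5625 = -5451.6953125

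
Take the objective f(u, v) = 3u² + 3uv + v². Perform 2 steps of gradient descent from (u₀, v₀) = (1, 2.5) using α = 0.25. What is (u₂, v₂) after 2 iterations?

∇f = (6u + 3v, 3u + 2v)
(u₁, v₁) = (1, 2.5) − 0.25·(13.5, 8) = (-2.375, 0.5)
(u₂, v₂) = (-2.375, 0.5) − 0.25·(-12.75, -6.125) = (0.8125, 2.03125)

(0.8125, 2.03125)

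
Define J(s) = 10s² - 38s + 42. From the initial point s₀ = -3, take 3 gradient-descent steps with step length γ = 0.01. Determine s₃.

-0.6088

J′(s) = 20s - 38
Step 1: J′(-3) = -98; s₁ = -3 − 0.01·(-98) = -2.02
Step 2: J′(-2.02) = -78.4; s₂ = -2.02 − 0.01·(-78.4) = -1.236
Step 3: J′(-1.236) = -62.72; s₃ = -1.236 − 0.01·(-62.72) = -0.6088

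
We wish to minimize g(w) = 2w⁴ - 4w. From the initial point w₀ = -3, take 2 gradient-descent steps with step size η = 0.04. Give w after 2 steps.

g′(w) = 8w³ - 4
w₁ = -3 − 0.04·(-220) = 5.8
w₂ = 5.8 − 0.04·1556.896 = -56.47584

-56.47584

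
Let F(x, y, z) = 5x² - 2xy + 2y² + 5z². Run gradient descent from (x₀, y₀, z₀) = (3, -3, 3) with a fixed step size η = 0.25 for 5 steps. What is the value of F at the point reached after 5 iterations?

13786.294921875

∇F = (10x - 2y, -2x + 4y, 10z)
(x₁, y₁, z₁) = (3, -3, 3) − 0.25·(36, -18, 30) = (-6, 1.5, -4.5)
(x₂, y₂, z₂) = (-6, 1.5, -4.5) − 0.25·(-63, 18, -45) = (9.75, -3, 6.75)
(x₃, y₃, z₃) = (9.75, -3, 6.75) − 0.25·(103.5, -31.5, 67.5) = (-16.125, 4.875, -10.125)
(x₄, y₄, z₄) = (-16.125, 4.875, -10.125) − 0.25·(-171, 51.75, -101.25) = (26.625, -8.0625, 15.1875)
(x₅, y₅, z₅) = (26.625, -8.0625, 15.1875) − 0.25·(282.375, -85.5, 151.875) = (-43.96875, 13.3125, -22.78125)
F(-43.96875, 13.3125, -22.78125) = 13786.294921875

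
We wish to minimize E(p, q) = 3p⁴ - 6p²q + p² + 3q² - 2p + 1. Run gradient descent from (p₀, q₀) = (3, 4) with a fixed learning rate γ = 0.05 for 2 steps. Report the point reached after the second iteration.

∇E = (12p³ - 12pq + 2p - 2, -6p² + 6q)
(p₁, q₁) = (3, 4) − 0.05·(184, -30) = (-6.2, 5.5)
(p₂, q₂) = (-6.2, 5.5) − 0.05·(-2465.136, -197.64) = (117.0568, 15.382)

(117.0568, 15.382)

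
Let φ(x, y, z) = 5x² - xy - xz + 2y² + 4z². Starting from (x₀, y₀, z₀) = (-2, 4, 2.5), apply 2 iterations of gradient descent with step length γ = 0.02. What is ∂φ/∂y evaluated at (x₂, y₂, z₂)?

∇φ = (10x - y - z, -x + 4y, -x + 8z)
(x₁, y₁, z₁) = (-2, 4, 2.5) − 0.02·(-26.5, 18, 22) = (-1.47, 3.64, 2.06)
(x₂, y₂, z₂) = (-1.47, 3.64, 2.06) − 0.02·(-20.4, 16.03, 17.95) = (-1.062, 3.3194, 1.701)
∂φ/∂y at (-1.062, 3.3194, 1.701) = 14.3396

14.3396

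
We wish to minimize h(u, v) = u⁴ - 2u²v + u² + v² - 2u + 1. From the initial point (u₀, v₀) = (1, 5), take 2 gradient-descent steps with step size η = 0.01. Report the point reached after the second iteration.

(1.32265216, 4.848512)

∇h = (4u³ - 4uv + 2u - 2, -2u² + 2v)
(u₁, v₁) = (1, 5) − 0.01·(-16, 8) = (1.16, 4.92)
(u₂, v₂) = (1.16, 4.92) − 0.01·(-16.265216, 7.1488) = (1.32265216, 4.848512)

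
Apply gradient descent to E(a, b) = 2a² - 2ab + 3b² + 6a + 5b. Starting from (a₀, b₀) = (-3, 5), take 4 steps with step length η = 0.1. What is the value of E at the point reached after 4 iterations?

∇E = (4a - 2b + 6, -2a + 6b + 5)
(a₁, b₁) = (-3, 5) − 0.1·(-16, 41) = (-1.4, 0.9)
(a₂, b₂) = (-1.4, 0.9) − 0.1·(-1.4, 13.2) = (-1.26, -0.42)
(a₃, b₃) = (-1.26, -0.42) − 0.1·(1.8, 5) = (-1.44, -0.92)
(a₄, b₄) = (-1.44, -0.92) − 0.1·(2.08, 2.36) = (-1.648, -1.156)
E(-1.648, -1.156) = -10.03736

-10.03736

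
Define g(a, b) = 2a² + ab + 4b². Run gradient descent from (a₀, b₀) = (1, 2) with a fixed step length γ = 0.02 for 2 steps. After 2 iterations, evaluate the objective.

9.8568544

∇g = (4a + b, a + 8b)
Step 1: at (1, 2), ∇g = (6, 17) → (1, 2) − 0.02·(6, 17) = (0.88, 1.66)
Step 2: at (0.88, 1.66), ∇g = (5.18, 14.16) → (0.88, 1.66) − 0.02·(5.18, 14.16) = (0.7764, 1.3768)
g(0.7764, 1.3768) = 9.8568544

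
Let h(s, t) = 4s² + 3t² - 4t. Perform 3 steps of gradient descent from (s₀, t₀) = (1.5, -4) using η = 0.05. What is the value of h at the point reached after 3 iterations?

6.772972

∇h = (8s, 6t - 4)
Step 1: at (1.5, -4), ∇h = (12, -28) → (1.5, -4) − 0.05·(12, -28) = (0.9, -2.6)
Step 2: at (0.9, -2.6), ∇h = (7.2, -19.6) → (0.9, -2.6) − 0.05·(7.2, -19.6) = (0.54, -1.62)
Step 3: at (0.54, -1.62), ∇h = (4.32, -13.72) → (0.54, -1.62) − 0.05·(4.32, -13.72) = (0.324, -0.934)
h(0.324, -0.934) = 6.772972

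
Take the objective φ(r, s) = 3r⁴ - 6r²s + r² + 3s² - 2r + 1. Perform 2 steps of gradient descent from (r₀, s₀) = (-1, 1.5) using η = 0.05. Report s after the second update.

∇φ = (12r³ - 12rs + 2r - 2, -6r² + 6s)
Step 1: at (-1, 1.5), ∇φ = (2, 3) → (-1, 1.5) − 0.05·(2, 3) = (-1.1, 1.35)
Step 2: at (-1.1, 1.35), ∇φ = (-2.352, 0.84) → (-1.1, 1.35) − 0.05·(-2.352, 0.84) = (-0.9824, 1.308)
s = 1.308

1.308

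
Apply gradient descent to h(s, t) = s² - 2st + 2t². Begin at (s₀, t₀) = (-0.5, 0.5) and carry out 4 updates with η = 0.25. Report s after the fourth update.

∇h = (2s - 2t, -2s + 4t)
Step 1: at (-0.5, 0.5), ∇h = (-2, 3) → (-0.5, 0.5) − 0.25·(-2, 3) = (0, -0.25)
Step 2: at (0, -0.25), ∇h = (0.5, -1) → (0, -0.25) − 0.25·(0.5, -1) = (-0.125, 0)
Step 3: at (-0.125, 0), ∇h = (-0.25, 0.25) → (-0.125, 0) − 0.25·(-0.25, 0.25) = (-0.0625, -0.0625)
Step 4: at (-0.0625, -0.0625), ∇h = (0, -0.125) → (-0.0625, -0.0625) − 0.25·(0, -0.125) = (-0.0625, -0.03125)
s = -0.0625

-0.0625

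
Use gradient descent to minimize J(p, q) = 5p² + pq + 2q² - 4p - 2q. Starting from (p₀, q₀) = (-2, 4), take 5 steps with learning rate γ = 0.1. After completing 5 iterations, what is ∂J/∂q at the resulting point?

1.31996

∇J = (10p + q - 4, p + 4q - 2)
Step 1: at (-2, 4), ∇J = (-20, 12) → (-2, 4) − 0.1·(-20, 12) = (0, 2.8)
Step 2: at (0, 2.8), ∇J = (-1.2, 9.2) → (0, 2.8) − 0.1·(-1.2, 9.2) = (0.12, 1.88)
Step 3: at (0.12, 1.88), ∇J = (-0.92, 5.64) → (0.12, 1.88) − 0.1·(-0.92, 5.64) = (0.212, 1.316)
Step 4: at (0.212, 1.316), ∇J = (-0.564, 3.476) → (0.212, 1.316) − 0.1·(-0.564, 3.476) = (0.2684, 0.9684)
Step 5: at (0.2684, 0.9684), ∇J = (-0.3476, 2.142) → (0.2684, 0.9684) − 0.1·(-0.3476, 2.142) = (0.30316, 0.7542)
∂J/∂q at (0.30316, 0.7542) = 1.31996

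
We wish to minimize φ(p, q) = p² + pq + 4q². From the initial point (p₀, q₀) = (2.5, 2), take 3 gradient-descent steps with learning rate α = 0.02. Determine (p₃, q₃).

(2.11724, 1.06582)

∇φ = (2p + q, p + 8q)
Step 1: at (2.5, 2), ∇φ = (7, 18.5) → (2.5, 2) − 0.02·(7, 18.5) = (2.36, 1.63)
Step 2: at (2.36, 1.63), ∇φ = (6.35, 15.4) → (2.36, 1.63) − 0.02·(6.35, 15.4) = (2.233, 1.322)
Step 3: at (2.233, 1.322), ∇φ = (5.788, 12.809) → (2.233, 1.322) − 0.02·(5.788, 12.809) = (2.11724, 1.06582)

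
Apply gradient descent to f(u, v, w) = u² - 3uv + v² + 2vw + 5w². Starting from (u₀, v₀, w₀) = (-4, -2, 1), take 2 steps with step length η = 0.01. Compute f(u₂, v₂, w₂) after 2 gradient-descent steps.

-5.53915444

∇f = (2u - 3v, -3u + 2v + 2w, 2v + 10w)
Step 1: at (-4, -2, 1), ∇f = (-2, 10, 6) → (-4, -2, 1) − 0.01·(-2, 10, 6) = (-3.98, -2.1, 0.94)
Step 2: at (-3.98, -2.1, 0.94), ∇f = (-1.66, 9.62, 5.2) → (-3.98, -2.1, 0.94) − 0.01·(-1.66, 9.62, 5.2) = (-3.9634, -2.1962, 0.888)
f(-3.9634, -2.1962, 0.888) = -5.53915444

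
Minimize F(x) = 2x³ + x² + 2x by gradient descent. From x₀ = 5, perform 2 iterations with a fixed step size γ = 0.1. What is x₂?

-84.424

F′(x) = 6x² + 2x + 2
Step 1: F′(5) = 162; x₁ = 5 − 0.1·162 = -11.2
Step 2: F′(-11.2) = 732.24; x₂ = -11.2 − 0.1·732.24 = -84.424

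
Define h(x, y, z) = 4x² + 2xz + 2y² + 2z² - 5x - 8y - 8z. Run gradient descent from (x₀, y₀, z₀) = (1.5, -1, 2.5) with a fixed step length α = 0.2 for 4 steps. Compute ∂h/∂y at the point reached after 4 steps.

∇h = (8x + 2z - 5, 4y - 8, 2x + 4z - 8)
(x₁, y₁, z₁) = (1.5, -1, 2.5) − 0.2·(12, -12, 5) = (-0.9, 1.4, 1.5)
(x₂, y₂, z₂) = (-0.9, 1.4, 1.5) − 0.2·(-9.2, -2.4, -3.8) = (0.94, 1.88, 2.26)
(x₃, y₃, z₃) = (0.94, 1.88, 2.26) − 0.2·(7.04, -0.48, 2.92) = (-0.468, 1.976, 1.676)
(x₄, y₄, z₄) = (-0.468, 1.976, 1.676) − 0.2·(-5.392, -0.096, -2.232) = (0.6104, 1.9952, 2.1224)
∂h/∂y at (0.6104, 1.9952, 2.1224) = -0.0192

-0.0192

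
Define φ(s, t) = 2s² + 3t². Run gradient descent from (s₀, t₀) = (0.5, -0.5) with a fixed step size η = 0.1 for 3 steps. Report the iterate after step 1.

∇φ = (4s, 6t)
Step 1: at (0.5, -0.5), ∇φ = (2, -3) → (0.5, -0.5) − 0.1·(2, -3) = (0.3, -0.2)

(0.3, -0.2)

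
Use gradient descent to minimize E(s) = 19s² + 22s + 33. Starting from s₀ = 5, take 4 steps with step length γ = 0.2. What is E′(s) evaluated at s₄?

402264.4032

E′(s) = 38s + 22
Step 1: E′(5) = 212; s₁ = 5 − 0.2·212 = -37.4
Step 2: E′(-37.4) = -1399.2; s₂ = -37.4 − 0.2·(-1399.2) = 242.44
Step 3: E′(242.44) = 9234.72; s₃ = 242.44 − 0.2·9234.72 = -1604.504
Step 4: E′(-1604.504) = -60949.152; s₄ = -1604.504 − 0.2·(-60949.152) = 10585.3264
E′(s) at (10585.3264) = 402264.4032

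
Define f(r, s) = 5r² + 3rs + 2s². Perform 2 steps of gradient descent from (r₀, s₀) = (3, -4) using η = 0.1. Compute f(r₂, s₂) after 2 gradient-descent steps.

8.9019

∇f = (10r + 3s, 3r + 4s)
Step 1: at (3, -4), ∇f = (18, -7) → (3, -4) − 0.1·(18, -7) = (1.2, -3.3)
Step 2: at (1.2, -3.3), ∇f = (2.1, -9.6) → (1.2, -3.3) − 0.1·(2.1, -9.6) = (0.99, -2.34)
f(0.99, -2.34) = 8.9019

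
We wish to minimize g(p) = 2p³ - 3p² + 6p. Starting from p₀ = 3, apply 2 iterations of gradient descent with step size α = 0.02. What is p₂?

g′(p) = 6p² - 6p + 6
p₁ = 3 − 0.02·42 = 2.16
p₂ = 2.16 − 0.02·21.0336 = 1.739328

1.739328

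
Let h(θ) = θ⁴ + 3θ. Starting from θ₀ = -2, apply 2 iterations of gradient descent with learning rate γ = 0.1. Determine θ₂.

h′(θ) = 4θ³ + 3
Step 1: h′(-2) = -29; θ₁ = -2 − 0.1·(-29) = 0.9
Step 2: h′(0.9) = 5.916; θ₂ = 0.9 − 0.1·5.916 = 0.3084

0.3084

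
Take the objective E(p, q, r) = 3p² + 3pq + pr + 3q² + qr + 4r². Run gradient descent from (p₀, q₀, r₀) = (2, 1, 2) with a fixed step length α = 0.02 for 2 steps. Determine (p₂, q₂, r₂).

∇E = (6p + 3q + r, 3p + 6q + r, p + q + 8r)
Step 1: at (2, 1, 2), ∇E = (17, 14, 19) → (2, 1, 2) − 0.02·(17, 14, 19) = (1.66, 0.72, 1.62)
Step 2: at (1.66, 0.72, 1.62), ∇E = (13.74, 10.92, 15.34) → (1.66, 0.72, 1.62) − 0.02·(13.74, 10.92, 15.34) = (1.3852, 0.5016, 1.3132)

(1.3852, 0.5016, 1.3132)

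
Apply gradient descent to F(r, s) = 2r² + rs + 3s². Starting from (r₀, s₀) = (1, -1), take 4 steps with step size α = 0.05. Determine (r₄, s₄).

∇F = (4r + s, r + 6s)
Step 1: at (1, -1), ∇F = (3, -5) → (1, -1) − 0.05·(3, -5) = (0.85, -0.75)
Step 2: at (0.85, -0.75), ∇F = (2.65, -3.65) → (0.85, -0.75) − 0.05·(2.65, -3.65) = (0.7175, -0.5675)
Step 3: at (0.7175, -0.5675), ∇F = (2.3025, -2.6875) → (0.7175, -0.5675) − 0.05·(2.3025, -2.6875) = (0.602375, -0.433125)
Step 4: at (0.602375, -0.433125), ∇F = (1.976375, -1.996375) → (0.602375, -0.433125) − 0.05·(1.976375, -1.996375) = (0.50355625, -0.33330625)

(0.50355625, -0.33330625)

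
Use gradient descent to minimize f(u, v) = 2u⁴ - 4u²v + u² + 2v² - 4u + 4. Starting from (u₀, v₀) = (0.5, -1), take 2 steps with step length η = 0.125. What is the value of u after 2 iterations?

0.578125

∇f = (8u³ - 8uv + 2u - 4, -4u² + 4v)
Step 1: at (0.5, -1), ∇f = (2, -5) → (0.5, -1) − 0.125·(2, -5) = (0.25, -0.375)
Step 2: at (0.25, -0.375), ∇f = (-2.625, -1.75) → (0.25, -0.375) − 0.125·(-2.625, -1.75) = (0.578125, -0.15625)
u = 0.578125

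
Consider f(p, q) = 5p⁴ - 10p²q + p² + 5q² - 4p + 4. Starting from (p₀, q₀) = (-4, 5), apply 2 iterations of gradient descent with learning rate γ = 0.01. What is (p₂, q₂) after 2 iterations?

∇f = (20p³ - 20pq + 2p - 4, -10p² + 10q)
Step 1: at (-4, 5), ∇f = (-892, -110) → (-4, 5) − 0.01·(-892, -110) = (4.92, 6.1)
Step 2: at (4.92, 6.1), ∇f = (1787.50976, -181.064) → (4.92, 6.1) − 0.01·(1787.50976, -181.064) = (-12.9550976, 7.91064)

(-12.9550976, 7.91064)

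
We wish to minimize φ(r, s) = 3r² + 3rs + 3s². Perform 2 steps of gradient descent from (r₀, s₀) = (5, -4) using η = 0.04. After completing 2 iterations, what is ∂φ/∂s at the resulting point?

-8.6112

∇φ = (6r + 3s, 3r + 6s)
Step 1: at (5, -4), ∇φ = (18, -9) → (5, -4) − 0.04·(18, -9) = (4.28, -3.64)
Step 2: at (4.28, -3.64), ∇φ = (14.76, -9) → (4.28, -3.64) − 0.04·(14.76, -9) = (3.6896, -3.28)
∂φ/∂s at (3.6896, -3.28) = -8.6112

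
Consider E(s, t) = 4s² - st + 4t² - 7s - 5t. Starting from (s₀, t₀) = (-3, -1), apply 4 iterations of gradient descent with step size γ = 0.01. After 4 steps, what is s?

∇E = (8s - t - 7, -s + 8t - 5)
Step 1: at (-3, -1), ∇E = (-30, -10) → (-3, -1) − 0.01·(-30, -10) = (-2.7, -0.9)
Step 2: at (-2.7, -0.9), ∇E = (-27.7, -9.5) → (-2.7, -0.9) − 0.01·(-27.7, -9.5) = (-2.423, -0.805)
Step 3: at (-2.423, -0.805), ∇E = (-25.579, -9.017) → (-2.423, -0.805) − 0.01·(-25.579, -9.017) = (-2.16721, -0.71483)
Step 4: at (-2.16721, -0.71483), ∇E = (-23.62285, -8.55143) → (-2.16721, -0.71483) − 0.01·(-23.62285, -8.55143) = (-1.9309815, -0.6293157)
s = -1.9309815

-1.9309815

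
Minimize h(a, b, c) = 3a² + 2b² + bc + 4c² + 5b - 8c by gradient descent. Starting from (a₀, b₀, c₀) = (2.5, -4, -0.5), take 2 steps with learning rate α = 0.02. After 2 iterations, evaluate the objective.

∇h = (6a, 4b + c + 5, b + 8c - 8)
Step 1: at (2.5, -4, -0.5), ∇h = (15, -11.5, -16) → (2.5, -4, -0.5) − 0.02·(15, -11.5, -16) = (2.2, -3.77, -0.18)
Step 2: at (2.2, -3.77, -0.18), ∇h = (13.2, -10.26, -13.21) → (2.2, -3.77, -0.18) − 0.02·(13.2, -10.26, -13.21) = (1.936, -3.5648, 0.0842)
h(1.936, -3.5648, 0.0842) = 17.89048848

17.89048848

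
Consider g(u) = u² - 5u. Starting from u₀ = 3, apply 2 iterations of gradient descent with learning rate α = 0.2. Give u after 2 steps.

2.68

g′(u) = 2u - 5
Step 1: g′(3) = 1; u₁ = 3 − 0.2·1 = 2.8
Step 2: g′(2.8) = 0.6; u₂ = 2.8 − 0.2·0.6 = 2.68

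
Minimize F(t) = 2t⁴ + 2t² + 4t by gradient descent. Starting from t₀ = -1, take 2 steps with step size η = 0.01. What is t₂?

-0.86090496

F′(t) = 8t³ + 4t + 4
t₁ = -1 − 0.01·(-8) = -0.92
t₂ = -0.92 − 0.01·(-5.909504) = -0.86090496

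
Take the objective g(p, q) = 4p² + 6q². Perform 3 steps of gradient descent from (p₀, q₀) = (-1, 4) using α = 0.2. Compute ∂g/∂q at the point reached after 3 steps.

-131.712

∇g = (8p, 12q)
(p₁, q₁) = (-1, 4) − 0.2·(-8, 48) = (0.6, -5.6)
(p₂, q₂) = (0.6, -5.6) − 0.2·(4.8, -67.2) = (-0.36, 7.84)
(p₃, q₃) = (-0.36, 7.84) − 0.2·(-2.88, 94.08) = (0.216, -10.976)
∂g/∂q at (0.216, -10.976) = -131.712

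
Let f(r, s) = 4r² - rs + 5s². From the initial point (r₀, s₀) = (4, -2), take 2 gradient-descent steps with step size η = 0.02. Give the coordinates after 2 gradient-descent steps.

∇f = (8r - s, -r + 10s)
Step 1: at (4, -2), ∇f = (34, -24) → (4, -2) − 0.02·(34, -24) = (3.32, -1.52)
Step 2: at (3.32, -1.52), ∇f = (28.08, -18.52) → (3.32, -1.52) − 0.02·(28.08, -18.52) = (2.7584, -1.1496)

(2.7584, -1.1496)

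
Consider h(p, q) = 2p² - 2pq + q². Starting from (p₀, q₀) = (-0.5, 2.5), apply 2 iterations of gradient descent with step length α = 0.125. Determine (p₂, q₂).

∇h = (4p - 2q, -2p + 2q)
(p₁, q₁) = (-0.5, 2.5) − 0.125·(-7, 6) = (0.375, 1.75)
(p₂, q₂) = (0.375, 1.75) − 0.125·(-2, 2.75) = (0.625, 1.40625)

(0.625, 1.40625)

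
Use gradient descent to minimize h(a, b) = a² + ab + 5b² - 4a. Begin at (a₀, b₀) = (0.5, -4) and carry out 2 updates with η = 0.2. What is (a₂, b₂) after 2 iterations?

∇h = (2a + b - 4, a + 10b)
(a₁, b₁) = (0.5, -4) − 0.2·(-7, -39.5) = (1.9, 3.9)
(a₂, b₂) = (1.9, 3.9) − 0.2·(3.7, 40.9) = (1.16, -4.28)

(1.16, -4.28)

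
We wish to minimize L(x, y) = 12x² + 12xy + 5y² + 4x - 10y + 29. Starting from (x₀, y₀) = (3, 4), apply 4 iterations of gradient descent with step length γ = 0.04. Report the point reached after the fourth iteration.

(-1.22772736, 2.26395136)

∇L = (24x + 12y + 4, 12x + 10y - 10)
(x₁, y₁) = (3, 4) − 0.04·(124, 66) = (-1.96, 1.36)
(x₂, y₂) = (-1.96, 1.36) − 0.04·(-26.72, -19.92) = (-0.8912, 2.1568)
(x₃, y₃) = (-0.8912, 2.1568) − 0.04·(8.4928, 0.8736) = (-1.230912, 2.121856)
(x₄, y₄) = (-1.230912, 2.121856) − 0.04·(-0.079616, -3.552384) = (-1.22772736, 2.26395136)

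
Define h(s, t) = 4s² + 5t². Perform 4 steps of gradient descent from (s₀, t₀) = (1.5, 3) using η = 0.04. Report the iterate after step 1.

∇h = (8s, 10t)
Step 1: at (1.5, 3), ∇h = (12, 30) → (1.5, 3) − 0.04·(12, 30) = (1.02, 1.8)

(1.02, 1.8)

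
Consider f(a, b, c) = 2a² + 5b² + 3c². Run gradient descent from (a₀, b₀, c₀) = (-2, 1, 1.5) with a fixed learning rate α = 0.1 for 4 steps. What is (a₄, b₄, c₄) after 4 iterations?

∇f = (4a, 10b, 6c)
(a₁, b₁, c₁) = (-2, 1, 1.5) − 0.1·(-8, 10, 9) = (-1.2, 0, 0.6)
(a₂, b₂, c₂) = (-1.2, 0, 0.6) − 0.1·(-4.8, 0, 3.6) = (-0.72, 0, 0.24)
(a₃, b₃, c₃) = (-0.72, 0, 0.24) − 0.1·(-2.88, 0, 1.44) = (-0.432, 0, 0.096)
(a₄, b₄, c₄) = (-0.432, 0, 0.096) − 0.1·(-1.728, 0, 0.576) = (-0.2592, 0, 0.0384)

(-0.2592, 0, 0.0384)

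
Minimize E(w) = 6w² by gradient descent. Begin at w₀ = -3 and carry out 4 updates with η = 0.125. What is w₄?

E′(w) = 12w
w₁ = -3 − 0.125·(-36) = 1.5
w₂ = 1.5 − 0.125·18 = -0.75
w₃ = -0.75 − 0.125·(-9) = 0.375
w₄ = 0.375 − 0.125·4.5 = -0.1875

-0.1875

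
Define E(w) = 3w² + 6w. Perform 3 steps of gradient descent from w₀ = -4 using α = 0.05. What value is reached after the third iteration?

-2.029

E′(w) = 6w + 6
Step 1: E′(-4) = -18; w₁ = -4 − 0.05·(-18) = -3.1
Step 2: E′(-3.1) = -12.6; w₂ = -3.1 − 0.05·(-12.6) = -2.47
Step 3: E′(-2.47) = -8.82; w₃ = -2.47 − 0.05·(-8.82) = -2.029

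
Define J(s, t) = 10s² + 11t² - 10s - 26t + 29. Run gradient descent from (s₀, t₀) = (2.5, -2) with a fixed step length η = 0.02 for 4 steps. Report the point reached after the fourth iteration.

∇J = (20s - 10, 22t - 26)
Step 1: at (2.5, -2), ∇J = (40, -70) → (2.5, -2) − 0.02·(40, -70) = (1.7, -0.6)
Step 2: at (1.7, -0.6), ∇J = (24, -39.2) → (1.7, -0.6) − 0.02·(24, -39.2) = (1.22, 0.184)
Step 3: at (1.22, 0.184), ∇J = (14.4, -21.952) → (1.22, 0.184) − 0.02·(14.4, -21.952) = (0.932, 0.62304)
Step 4: at (0.932, 0.62304), ∇J = (8.64, -12.29312) → (0.932, 0.62304) − 0.02·(8.64, -12.29312) = (0.7592, 0.8689024)

(0.7592, 0.8689024)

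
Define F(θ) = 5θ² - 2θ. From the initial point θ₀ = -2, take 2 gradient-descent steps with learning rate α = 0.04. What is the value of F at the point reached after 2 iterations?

F′(θ) = 10θ - 2
Step 1: F′(-2) = -22; θ₁ = -2 − 0.04·(-22) = -1.12
Step 2: F′(-1.12) = -13.2; θ₂ = -1.12 − 0.04·(-13.2) = -0.592
F(-0.592) = 2.93632

2.93632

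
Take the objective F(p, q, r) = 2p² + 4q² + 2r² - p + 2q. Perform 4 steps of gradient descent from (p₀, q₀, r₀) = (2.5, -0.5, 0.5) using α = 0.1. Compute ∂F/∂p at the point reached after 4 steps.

∇F = (4p - 1, 8q + 2, 4r)
Step 1: at (2.5, -0.5, 0.5), ∇F = (9, -2, 2) → (2.5, -0.5, 0.5) − 0.1·(9, -2, 2) = (1.6, -0.3, 0.3)
Step 2: at (1.6, -0.3, 0.3), ∇F = (5.4, -0.4, 1.2) → (1.6, -0.3, 0.3) − 0.1·(5.4, -0.4, 1.2) = (1.06, -0.26, 0.18)
Step 3: at (1.06, -0.26, 0.18), ∇F = (3.24, -0.08, 0.72) → (1.06, -0.26, 0.18) − 0.1·(3.24, -0.08, 0.72) = (0.736, -0.252, 0.108)
Step 4: at (0.736, -0.252, 0.108), ∇F = (1.944, -0.016, 0.432) → (0.736, -0.252, 0.108) − 0.1·(1.944, -0.016, 0.432) = (0.5416, -0.2504, 0.0648)
∂F/∂p at (0.5416, -0.2504, 0.0648) = 1.1664

1.1664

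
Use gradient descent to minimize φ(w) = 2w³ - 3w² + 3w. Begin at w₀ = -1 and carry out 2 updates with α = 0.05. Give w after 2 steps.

-3.34375

φ′(w) = 6w² - 6w + 3
w₁ = -1 − 0.05·15 = -1.75
w₂ = -1.75 − 0.05·31.875 = -3.34375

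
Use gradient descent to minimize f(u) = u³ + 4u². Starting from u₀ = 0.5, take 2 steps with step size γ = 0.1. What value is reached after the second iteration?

f′(u) = 3u² + 8u
Step 1: f′(0.5) = 4.75; u₁ = 0.5 − 0.1·4.75 = 0.025
Step 2: f′(0.025) = 0.201875; u₂ = 0.025 − 0.1·0.201875 = 0.0048125

0.0048125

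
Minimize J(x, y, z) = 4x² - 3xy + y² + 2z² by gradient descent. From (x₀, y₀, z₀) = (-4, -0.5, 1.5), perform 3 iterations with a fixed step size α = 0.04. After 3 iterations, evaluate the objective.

∇J = (8x - 3y, -3x + 2y, 4z)
Step 1: at (-4, -0.5, 1.5), ∇J = (-30.5, 11, 6) → (-4, -0.5, 1.5) − 0.04·(-30.5, 11, 6) = (-2.78, -0.94, 1.26)
Step 2: at (-2.78, -0.94, 1.26), ∇J = (-19.42, 6.46, 5.04) → (-2.78, -0.94, 1.26) − 0.04·(-19.42, 6.46, 5.04) = (-2.0032, -1.1984, 1.0584)
Step 3: at (-2.0032, -1.1984, 1.0584), ∇J = (-12.4304, 3.6128, 4.2336) → (-2.0032, -1.1984, 1.0584) − 0.04·(-12.4304, 3.6128, 4.2336) = (-1.505984, -1.342912, 0.889056)
J(-1.505984, -1.342912, 0.889056) = 6.388993058816

6.388993058816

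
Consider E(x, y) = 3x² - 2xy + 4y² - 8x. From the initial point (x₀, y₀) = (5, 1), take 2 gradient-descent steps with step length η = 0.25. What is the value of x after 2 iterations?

∇E = (6x - 2y - 8, -2x + 8y)
(x₁, y₁) = (5, 1) − 0.25·(20, -2) = (0, 1.5)
(x₂, y₂) = (0, 1.5) − 0.25·(-11, 12) = (2.75, -1.5)
x = 2.75

2.75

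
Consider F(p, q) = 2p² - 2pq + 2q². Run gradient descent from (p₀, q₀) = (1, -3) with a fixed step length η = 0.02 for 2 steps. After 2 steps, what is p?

0.6272

∇F = (4p - 2q, -2p + 4q)
Step 1: at (1, -3), ∇F = (10, -14) → (1, -3) − 0.02·(10, -14) = (0.8, -2.72)
Step 2: at (0.8, -2.72), ∇F = (8.64, -12.48) → (0.8, -2.72) − 0.02·(8.64, -12.48) = (0.6272, -2.4704)
p = 0.6272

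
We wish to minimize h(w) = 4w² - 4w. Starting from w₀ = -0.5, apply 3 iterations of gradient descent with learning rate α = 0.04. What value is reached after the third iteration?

0.185568

h′(w) = 8w - 4
Step 1: h′(-0.5) = -8; w₁ = -0.5 − 0.04·(-8) = -0.18
Step 2: h′(-0.18) = -5.44; w₂ = -0.18 − 0.04·(-5.44) = 0.0376
Step 3: h′(0.0376) = -3.6992; w₃ = 0.0376 − 0.04·(-3.6992) = 0.185568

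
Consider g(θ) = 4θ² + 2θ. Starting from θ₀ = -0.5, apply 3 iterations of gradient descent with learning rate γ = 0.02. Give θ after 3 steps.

g′(θ) = 8θ + 2
Step 1: g′(-0.5) = -2; θ₁ = -0.5 − 0.02·(-2) = -0.46
Step 2: g′(-0.46) = -1.68; θ₂ = -0.46 − 0.02·(-1.68) = -0.4264
Step 3: g′(-0.4264) = -1.4112; θ₃ = -0.4264 − 0.02·(-1.4112) = -0.398176

-0.398176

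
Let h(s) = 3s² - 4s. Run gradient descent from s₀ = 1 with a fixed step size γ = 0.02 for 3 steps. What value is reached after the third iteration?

0.893824

h′(s) = 6s - 4
Step 1: h′(1) = 2; s₁ = 1 − 0.02·2 = 0.96
Step 2: h′(0.96) = 1.76; s₂ = 0.96 − 0.02·1.76 = 0.9248
Step 3: h′(0.9248) = 1.5488; s₃ = 0.9248 − 0.02·1.5488 = 0.893824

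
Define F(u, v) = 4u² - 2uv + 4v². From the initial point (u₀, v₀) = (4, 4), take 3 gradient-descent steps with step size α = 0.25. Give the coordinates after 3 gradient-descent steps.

(-0.5, -0.5)

∇F = (8u - 2v, -2u + 8v)
Step 1: at (4, 4), ∇F = (24, 24) → (4, 4) − 0.25·(24, 24) = (-2, -2)
Step 2: at (-2, -2), ∇F = (-12, -12) → (-2, -2) − 0.25·(-12, -12) = (1, 1)
Step 3: at (1, 1), ∇F = (6, 6) → (1, 1) − 0.25·(6, 6) = (-0.5, -0.5)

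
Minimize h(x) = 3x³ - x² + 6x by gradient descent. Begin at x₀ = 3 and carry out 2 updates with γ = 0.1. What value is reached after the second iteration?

h′(x) = 9x² - 2x + 6
x₁ = 3 − 0.1·81 = -5.1
x₂ = -5.1 − 0.1·250.29 = -30.129

-30.129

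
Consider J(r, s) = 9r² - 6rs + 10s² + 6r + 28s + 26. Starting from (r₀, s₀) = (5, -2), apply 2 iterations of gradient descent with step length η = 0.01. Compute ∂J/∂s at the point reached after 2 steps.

-16.5336

∇J = (18r - 6s + 6, -6r + 20s + 28)
Step 1: at (5, -2), ∇J = (108, -42) → (5, -2) − 0.01·(108, -42) = (3.92, -1.58)
Step 2: at (3.92, -1.58), ∇J = (86.04, -27.12) → (3.92, -1.58) − 0.01·(86.04, -27.12) = (3.0596, -1.3088)
∂J/∂s at (3.0596, -1.3088) = -16.5336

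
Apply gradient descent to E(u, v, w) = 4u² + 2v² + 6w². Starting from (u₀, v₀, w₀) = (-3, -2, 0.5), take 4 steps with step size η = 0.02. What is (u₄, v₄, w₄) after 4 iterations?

∇E = (8u, 4v, 12w)
(u₁, v₁, w₁) = (-3, -2, 0.5) − 0.02·(-24, -8, 6) = (-2.52, -1.84, 0.38)
(u₂, v₂, w₂) = (-2.52, -1.84, 0.38) − 0.02·(-20.16, -7.36, 4.56) = (-2.1168, -1.6928, 0.2888)
(u₃, v₃, w₃) = (-2.1168, -1.6928, 0.2888) − 0.02·(-16.9344, -6.7712, 3.4656) = (-1.778112, -1.557376, 0.219488)
(u₄, v₄, w₄) = (-1.778112, -1.557376, 0.219488) − 0.02·(-14.224896, -6.229504, 2.633856) = (-1.49361408, -1.43278592, 0.16681088)

(-1.49361408, -1.43278592, 0.16681088)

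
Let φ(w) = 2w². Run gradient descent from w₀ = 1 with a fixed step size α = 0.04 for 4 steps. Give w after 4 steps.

0.49787136

φ′(w) = 4w
Step 1: φ′(1) = 4; w₁ = 1 − 0.04·4 = 0.84
Step 2: φ′(0.84) = 3.36; w₂ = 0.84 − 0.04·3.36 = 0.7056
Step 3: φ′(0.7056) = 2.8224; w₃ = 0.7056 − 0.04·2.8224 = 0.592704
Step 4: φ′(0.592704) = 2.370816; w₄ = 0.592704 − 0.04·2.370816 = 0.49787136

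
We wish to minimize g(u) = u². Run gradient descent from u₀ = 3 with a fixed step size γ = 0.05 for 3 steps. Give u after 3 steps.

2.187

g′(u) = 2u
u₁ = 3 − 0.05·6 = 2.7
u₂ = 2.7 − 0.05·5.4 = 2.43
u₃ = 2.43 − 0.05·4.86 = 2.187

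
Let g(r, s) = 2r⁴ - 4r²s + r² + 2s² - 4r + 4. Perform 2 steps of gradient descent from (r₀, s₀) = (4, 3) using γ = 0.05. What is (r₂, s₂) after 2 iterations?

(1912.02, 62.28)

∇g = (8r³ - 8rs + 2r - 4, -4r² + 4s)
(r₁, s₁) = (4, 3) − 0.05·(420, -52) = (-17, 5.6)
(r₂, s₂) = (-17, 5.6) − 0.05·(-38580.4, -1133.6) = (1912.02, 62.28)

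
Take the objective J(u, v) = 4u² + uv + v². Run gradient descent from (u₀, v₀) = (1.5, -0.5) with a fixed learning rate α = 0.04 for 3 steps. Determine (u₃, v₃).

(0.51584, -0.50752)

∇J = (8u + v, u + 2v)
(u₁, v₁) = (1.5, -0.5) − 0.04·(11.5, 0.5) = (1.04, -0.52)
(u₂, v₂) = (1.04, -0.52) − 0.04·(7.8, 0) = (0.728, -0.52)
(u₃, v₃) = (0.728, -0.52) − 0.04·(5.304, -0.312) = (0.51584, -0.50752)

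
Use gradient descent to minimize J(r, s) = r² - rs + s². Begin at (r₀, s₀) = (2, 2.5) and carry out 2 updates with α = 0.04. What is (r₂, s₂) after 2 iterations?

∇J = (2r - s, -r + 2s)
(r₁, s₁) = (2, 2.5) − 0.04·(1.5, 3) = (1.94, 2.38)
(r₂, s₂) = (1.94, 2.38) − 0.04·(1.5, 2.82) = (1.88, 2.2672)

(1.88, 2.2672)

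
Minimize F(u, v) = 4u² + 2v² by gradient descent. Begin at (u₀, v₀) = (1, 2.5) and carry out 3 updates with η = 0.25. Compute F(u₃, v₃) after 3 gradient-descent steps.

∇F = (8u, 4v)
(u₁, v₁) = (1, 2.5) − 0.25·(8, 10) = (-1, 0)
(u₂, v₂) = (-1, 0) − 0.25·(-8, 0) = (1, 0)
(u₃, v₃) = (1, 0) − 0.25·(8, 0) = (-1, 0)
F(-1, 0) = 4

4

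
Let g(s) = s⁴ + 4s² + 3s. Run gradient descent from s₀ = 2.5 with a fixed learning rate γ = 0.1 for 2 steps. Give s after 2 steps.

87.06805

g′(s) = 4s³ + 8s + 3
s₁ = 2.5 − 0.1·85.5 = -6.05
s₂ = -6.05 − 0.1·(-931.1805) = 87.06805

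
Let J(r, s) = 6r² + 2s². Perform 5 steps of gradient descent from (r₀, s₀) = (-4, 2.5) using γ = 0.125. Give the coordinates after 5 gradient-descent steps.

∇J = (12r, 4s)
(r₁, s₁) = (-4, 2.5) − 0.125·(-48, 10) = (2, 1.25)
(r₂, s₂) = (2, 1.25) − 0.125·(24, 5) = (-1, 0.625)
(r₃, s₃) = (-1, 0.625) − 0.125·(-12, 2.5) = (0.5, 0.3125)
(r₄, s₄) = (0.5, 0.3125) − 0.125·(6, 1.25) = (-0.25, 0.15625)
(r₅, s₅) = (-0.25, 0.15625) − 0.125·(-3, 0.625) = (0.125, 0.078125)

(0.125, 0.078125)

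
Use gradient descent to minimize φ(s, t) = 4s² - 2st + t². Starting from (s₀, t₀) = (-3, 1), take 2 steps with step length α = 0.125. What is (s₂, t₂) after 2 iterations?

∇φ = (8s - 2t, -2s + 2t)
(s₁, t₁) = (-3, 1) − 0.125·(-26, 8) = (0.25, 0)
(s₂, t₂) = (0.25, 0) − 0.125·(2, -0.5) = (0, 0.0625)

(0, 0.0625)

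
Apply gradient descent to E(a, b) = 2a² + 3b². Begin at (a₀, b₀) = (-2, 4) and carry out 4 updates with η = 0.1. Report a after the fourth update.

-0.2592

∇E = (4a, 6b)
Step 1: at (-2, 4), ∇E = (-8, 24) → (-2, 4) − 0.1·(-8, 24) = (-1.2, 1.6)
Step 2: at (-1.2, 1.6), ∇E = (-4.8, 9.6) → (-1.2, 1.6) − 0.1·(-4.8, 9.6) = (-0.72, 0.64)
Step 3: at (-0.72, 0.64), ∇E = (-2.88, 3.84) → (-0.72, 0.64) − 0.1·(-2.88, 3.84) = (-0.432, 0.256)
Step 4: at (-0.432, 0.256), ∇E = (-1.728, 1.536) → (-0.432, 0.256) − 0.1·(-1.728, 1.536) = (-0.2592, 0.1024)
a = -0.2592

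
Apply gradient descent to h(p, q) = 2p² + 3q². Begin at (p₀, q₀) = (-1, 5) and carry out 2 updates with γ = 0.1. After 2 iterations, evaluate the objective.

∇h = (4p, 6q)
(p₁, q₁) = (-1, 5) − 0.1·(-4, 30) = (-0.6, 2)
(p₂, q₂) = (-0.6, 2) − 0.1·(-2.4, 12) = (-0.36, 0.8)
h(-0.36, 0.8) = 2.1792

2.1792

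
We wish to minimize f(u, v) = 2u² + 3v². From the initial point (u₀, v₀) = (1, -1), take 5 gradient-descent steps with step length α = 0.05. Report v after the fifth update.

-0.16807

∇f = (4u, 6v)
(u₁, v₁) = (1, -1) − 0.05·(4, -6) = (0.8, -0.7)
(u₂, v₂) = (0.8, -0.7) − 0.05·(3.2, -4.2) = (0.64, -0.49)
(u₃, v₃) = (0.64, -0.49) − 0.05·(2.56, -2.94) = (0.512, -0.343)
(u₄, v₄) = (0.512, -0.343) − 0.05·(2.048, -2.058) = (0.4096, -0.2401)
(u₅, v₅) = (0.4096, -0.2401) − 0.05·(1.6384, -1.4406) = (0.32768, -0.16807)
v = -0.16807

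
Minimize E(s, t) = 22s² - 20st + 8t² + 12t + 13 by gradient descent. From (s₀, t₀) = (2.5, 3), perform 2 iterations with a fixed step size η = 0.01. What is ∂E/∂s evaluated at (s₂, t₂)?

∇E = (44s - 20t, -20s + 16t + 12)
Step 1: at (2.5, 3), ∇E = (50, 10) → (2.5, 3) − 0.01·(50, 10) = (2, 2.9)
Step 2: at (2, 2.9), ∇E = (30, 18.4) → (2, 2.9) − 0.01·(30, 18.4) = (1.7, 2.716)
∂E/∂s at (1.7, 2.716) = 20.48

20.48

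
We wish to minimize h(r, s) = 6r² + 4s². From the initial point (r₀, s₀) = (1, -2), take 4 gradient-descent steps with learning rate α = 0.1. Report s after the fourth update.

∇h = (12r, 8s)
(r₁, s₁) = (1, -2) − 0.1·(12, -16) = (-0.2, -0.4)
(r₂, s₂) = (-0.2, -0.4) − 0.1·(-2.4, -3.2) = (0.04, -0.08)
(r₃, s₃) = (0.04, -0.08) − 0.1·(0.48, -0.64) = (-0.008, -0.016)
(r₄, s₄) = (-0.008, -0.016) − 0.1·(-0.096, -0.128) = (0.0016, -0.0032)
s = -0.0032

-0.0032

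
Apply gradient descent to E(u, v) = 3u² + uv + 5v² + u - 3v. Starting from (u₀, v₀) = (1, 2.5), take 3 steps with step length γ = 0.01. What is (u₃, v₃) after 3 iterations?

(0.7382805, 1.879375)

∇E = (6u + v + 1, u + 10v - 3)
Step 1: at (1, 2.5), ∇E = (9.5, 23) → (1, 2.5) − 0.01·(9.5, 23) = (0.905, 2.27)
Step 2: at (0.905, 2.27), ∇E = (8.7, 20.605) → (0.905, 2.27) − 0.01·(8.7, 20.605) = (0.818, 2.06395)
Step 3: at (0.818, 2.06395), ∇E = (7.97195, 18.4575) → (0.818, 2.06395) − 0.01·(7.97195, 18.4575) = (0.7382805, 1.879375)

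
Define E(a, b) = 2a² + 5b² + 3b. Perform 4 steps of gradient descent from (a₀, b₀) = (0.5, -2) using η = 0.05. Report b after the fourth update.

-0.40625

∇E = (4a, 10b + 3)
Step 1: at (0.5, -2), ∇E = (2, -17) → (0.5, -2) − 0.05·(2, -17) = (0.4, -1.15)
Step 2: at (0.4, -1.15), ∇E = (1.6, -8.5) → (0.4, -1.15) − 0.05·(1.6, -8.5) = (0.32, -0.725)
Step 3: at (0.32, -0.725), ∇E = (1.28, -4.25) → (0.32, -0.725) − 0.05·(1.28, -4.25) = (0.256, -0.5125)
Step 4: at (0.256, -0.5125), ∇E = (1.024, -2.125) → (0.256, -0.5125) − 0.05·(1.024, -2.125) = (0.2048, -0.40625)
b = -0.40625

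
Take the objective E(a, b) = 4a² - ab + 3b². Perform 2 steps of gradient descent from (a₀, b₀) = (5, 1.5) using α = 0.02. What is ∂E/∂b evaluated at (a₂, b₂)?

4.4236

∇E = (8a - b, -a + 6b)
(a₁, b₁) = (5, 1.5) − 0.02·(38.5, 4) = (4.23, 1.42)
(a₂, b₂) = (4.23, 1.42) − 0.02·(32.42, 4.29) = (3.5816, 1.3342)
∂E/∂b at (3.5816, 1.3342) = 4.4236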